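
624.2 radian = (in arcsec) 624.2 radian = 624.2 rad. 1 arcsec = 4.8481368e-06 rad, so 624.2 rad = 624.2 / 4.8481368e-06 = 1.2875049e+08 arcsec ≈ 1.288e+08 arcsec (4 s.f.). Final answer: 1.288e+08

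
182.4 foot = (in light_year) 5.876e-15. Check: 1 foot = 0.3048 m, so 182.4 foot = 182.4 * 0.3048 = 55.59552 m. 1 light_year = 9.4607305e+15 m, so 55.59552 m = 55.59552 / 9.4607305e+15 = 5.8764511e-15 light_year ≈ 5.876e-15 light_year (4 s.f.).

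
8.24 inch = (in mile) 0.0001301. Check: 1 inch = 0.0254 m, so 8.24 inch = 8.24 * 0.0254 = 0.209296 m. 1 mile = 1609.344 m, so 0.209296 m = 0.209296 / 1609.344 = 0.00013005051 mile ≈ 0.0001301 mile (4 s.f.).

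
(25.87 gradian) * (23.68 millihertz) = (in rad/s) 0.009623. Check: 1 gradian = 0.015707963 rad, so 25.87 gradian = 25.87 * 0.015707963 = 0.40636501 rad. 1 millihertz = 0.001 Hz, so 23.68 millihertz = 23.68 * 0.001 = 0.02368 Hz. Combine: 0.40636501 rad * 0.02368 Hz = 0.0096227234 rad/s. Result: 0.0096227234 rad/s ≈ 0.009623 rad/s (4 s.f.).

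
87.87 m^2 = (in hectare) 1 hectare = 10000 m^2, so 87.87 m^2 = 87.87 / 10000 = 0.008787 hectare. Final answer: 0.008787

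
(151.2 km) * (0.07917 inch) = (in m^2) 304.1. Check: 1 km = 1000 m, so 151.2 km = 151.2 * 1000 = 151200 m. 1 inch = 0.0254 m, so 0.07917 inch = 0.07917 * 0.0254 = 0.002010918 m. Combine: 151200 m * 0.002010918 m = 304.0508 m^2. Result: 304.0508 m^2 ≈ 304.1 m^2 (4 s.f.).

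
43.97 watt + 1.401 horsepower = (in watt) 1089. Check: 43.97 watt = 43.97 W. 1 horsepower = 745.69987 W, so 1.401 horsepower = 1.401 * 745.69987 = 1044.7255 W. Sum: 43.97 + 1044.7255 = 1088.6955 W. 1088.6955 W = 1088.6955 watt ≈ 1089 watt (4 s.f.).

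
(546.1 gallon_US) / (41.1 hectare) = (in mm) 1 gallon_US = 0.0037854118 m^3, so 546.1 gallon_US = 546.1 * 0.0037854118 = 2.0672134 m^3. 1 hectare = 10000 m^2, so 41.1 hectare = 41.1 * 10000 = 411000 m^2. Combine: 2.0672134 m^3 / 411000 m^2 = 5.0297162e-06 m. 1 mm = 0.001 m, so 5.0297162e-06 m = 5.0297162e-06 / 0.001 = 0.0050297162 mm ≈ 0.00503 mm (4 s.f.). Final answer: 0.00503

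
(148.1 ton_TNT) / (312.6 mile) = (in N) 1.232e+06. Check: 1 ton_TNT = 4.184e+09 J, so 148.1 ton_TNT = 148.1 * 4.184e+09 = 6.196504e+11 J. 1 mile = 1609.344 m, so 312.6 mile = 312.6 * 1609.344 = 503080.93 m. Combine: 6.196504e+11 J / 503080.93 m = 1231711.2 N. Result: 1231711.2 N ≈ 1.232e+06 N (4 s.f.).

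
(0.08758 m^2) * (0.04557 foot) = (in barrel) 0.007651. Check: 0.08758 m^2 is already in m^2. 1 foot = 0.3048 m, so 0.04557 foot = 0.04557 * 0.3048 = 0.013889736 m. Combine: 0.08758 m^2 * 0.013889736 m = 0.0012164631 m^3. 1 barrel = 0.15898729 m^3, so 0.0012164631 m^3 = 0.0012164631 / 0.15898729 = 0.0076513226 barrel ≈ 0.007651 barrel (4 s.f.).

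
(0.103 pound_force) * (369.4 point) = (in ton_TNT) 1.427e-11. Check: 1 pound_force = 4.4482216 N, so 0.103 pound_force = 0.103 * 4.4482216 = 0.45816683 N. 1 point = 0.00035277778 m, so 369.4 point = 369.4 * 0.00035277778 = 0.13031611 m. Combine: 0.45816683 N * 0.13031611 m = 0.059706519 J. 1 ton_TNT = 4.184e+09 J, so 0.059706519 J = 0.059706519 / 4.184e+09 = 1.4270201e-11 ton_TNT ≈ 1.427e-11 ton_TNT (4 s.f.).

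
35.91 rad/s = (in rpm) 342.9. Check: 1 rpm = 0.10471976 rad/s, so 35.91 rad/s = 35.91 / 0.10471976 = 342.91524 rpm ≈ 342.9 rpm (4 s.f.).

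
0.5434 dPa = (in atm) 5.363e-07. Check: 1 dPa = 0.1 Pa, so 0.5434 dPa = 0.5434 * 0.1 = 0.05434 Pa. 1 atm = 101325 Pa, so 0.05434 Pa = 0.05434 / 101325 = 5.362941e-07 atm ≈ 5.363e-07 atm (4 s.f.).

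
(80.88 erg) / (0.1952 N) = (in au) 2.77e-16. Check: 1 erg = 1e-07 J, so 80.88 erg = 80.88 * 1e-07 = 8.088e-06 J. 0.1952 N is already in N. Combine: 8.088e-06 J / 0.1952 N = 4.1434426e-05 m. 1 au = 1.4959787e+11 m, so 4.1434426e-05 m = 4.1434426e-05 / 1.4959787e+11 = 2.7697203e-16 au ≈ 2.77e-16 au (4 s.f.).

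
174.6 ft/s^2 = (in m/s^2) 53.22. Check: 1 ft/s^2 = 0.3048 m/s^2, so 174.6 ft/s^2 = 174.6 * 0.3048 = 53.21808 m/s^2. Result: 53.21808 m/s^2 ≈ 53.22 m/s^2 (4 s.f.).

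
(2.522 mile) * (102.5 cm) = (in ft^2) 4.478e+04. Check: 1 mile = 1609.344 m, so 2.522 mile = 2.522 * 1609.344 = 4058.7656 m. 1 cm = 0.01 m, so 102.5 cm = 102.5 * 0.01 = 1.025 m. Combine: 4058.7656 m * 1.025 m = 4160.2347 m^2. 1 ft^2 = 0.09290304 m^2, so 4160.2347 m^2 = 4160.2347 / 0.09290304 = 44780.394 ft^2 ≈ 4.478e+04 ft^2 (4 s.f.).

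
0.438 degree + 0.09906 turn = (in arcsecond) 1.3e+05. Check: 1 degree = 0.017453293 rad, so 0.438 degree = 0.438 * 0.017453293 = 0.0076445421 rad. 1 turn = 6.2831853 rad, so 0.09906 turn = 0.09906 * 6.2831853 = 0.62241234 rad. Sum: 0.0076445421 + 0.62241234 = 0.63005688 rad. 1 arcsecond = 4.8481368e-06 rad, so 0.63005688 rad = 0.63005688 / 4.8481368e-06 = 129958.56 arcsecond ≈ 1.3e+05 arcsecond (4 s.f.).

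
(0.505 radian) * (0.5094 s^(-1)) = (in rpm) 2.457. Check: 0.505 radian = 0.505 rad. 0.5094 s^(-1) = 0.5094 Hz. Combine: 0.505 rad * 0.5094 Hz = 0.257247 rad/s. 1 rpm = 0.10471976 rad/s, so 0.257247 rad/s = 0.257247 / 0.10471976 = 2.4565279 rpm ≈ 2.457 rpm (4 s.f.).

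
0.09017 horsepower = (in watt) 67.24. Check: 1 horsepower = 745.69987 W, so 0.09017 horsepower = 0.09017 * 745.69987 = 67.239757 W. 67.239757 W = 67.239757 watt ≈ 67.24 watt (4 s.f.).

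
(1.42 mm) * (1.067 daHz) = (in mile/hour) 0.03389. Check: 1 mm = 0.001 m, so 1.42 mm = 1.42 * 0.001 = 0.00142 m. 1 daHz = 10 Hz, so 1.067 daHz = 1.067 * 10 = 10.67 Hz. Combine: 0.00142 m * 10.67 Hz = 0.0151514 m/s. 1 mile/hour = 0.44704 m/s, so 0.0151514 m/s = 0.0151514 / 0.44704 = 0.033892717 mile/hour ≈ 0.03389 mile/hour (4 s.f.).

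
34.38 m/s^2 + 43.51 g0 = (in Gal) 4.611e+04. Check: 34.38 m/s^2 is already in m/s^2. 1 g0 = 9.80665 m/s^2, so 43.51 g0 = 43.51 * 9.80665 = 426.68734 m/s^2. Sum: 34.38 + 426.68734 = 461.06734 m/s^2. 1 Gal = 0.01 m/s^2, so 461.06734 m/s^2 = 461.06734 / 0.01 = 46106.734 Gal ≈ 4.611e+04 Gal (4 s.f.).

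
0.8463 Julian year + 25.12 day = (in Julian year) 0.9151. Check: 1 Julian year = 31557600 s, so 0.8463 Julian year = 0.8463 * 31557600 = 26707197 s. 1 day = 86400 s, so 25.12 day = 25.12 * 86400 = 2170368 s. Sum: 26707197 + 2170368 = 28877565 s. 1 Julian year = 31557600 s, so 28877565 s = 28877565 / 31557600 = 0.91507481 Julian year ≈ 0.9151 Julian year (4 s.f.).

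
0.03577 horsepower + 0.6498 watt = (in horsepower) 1 horsepower = 745.69987 W, so 0.03577 horsepower = 0.03577 * 745.69987 = 26.673684 W. 0.6498 watt = 0.6498 W. Sum: 26.673684 + 0.6498 = 27.323484 W. 1 horsepower = 745.69987 W, so 27.323484 W = 27.323484 / 745.69987 = 0.036641396 horsepower ≈ 0.03664 horsepower (4 s.f.). Final answer: 0.03664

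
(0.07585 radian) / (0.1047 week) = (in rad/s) 0.07585 radian = 0.07585 rad. 1 week = 604800 s, so 0.1047 week = 0.1047 * 604800 = 63322.56 s. Combine: 0.07585 rad / 63322.56 s = 1.1978353e-06 rad/s. Result: 1.1978353e-06 rad/s ≈ 1.198e-06 rad/s (4 s.f.). Final answer: 1.198e-06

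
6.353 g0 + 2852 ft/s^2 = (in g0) 95. Check: 1 g0 = 9.80665 m/s^2, so 6.353 g0 = 6.353 * 9.80665 = 62.301647 m/s^2. 1 ft/s^2 = 0.3048 m/s^2, so 2852 ft/s^2 = 2852 * 0.3048 = 869.2896 m/s^2. Sum: 62.301647 + 869.2896 = 931.59125 m/s^2. 1 g0 = 9.80665 m/s^2, so 931.59125 m/s^2 = 931.59125 / 9.80665 = 94.99587 g0 ≈ 95 g0 (4 s.f.).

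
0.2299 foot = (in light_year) 1 foot = 0.3048 m, so 0.2299 foot = 0.2299 * 0.3048 = 0.07007352 m. 1 light_year = 9.4607305e+15 m, so 0.07007352 m = 0.07007352 / 9.4607305e+15 = 7.4067769e-18 light_year ≈ 7.407e-18 light_year (4 s.f.). Final answer: 7.407e-18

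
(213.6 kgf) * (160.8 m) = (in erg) 3.368e+12. Check: 1 kgf = 9.80665 N, so 213.6 kgf = 213.6 * 9.80665 = 2094.7004 N. 160.8 m is already in m. Combine: 2094.7004 N * 160.8 m = 336827.83 J. 1 erg = 1e-07 J, so 336827.83 J = 336827.83 / 1e-07 = 3.3682783e+12 erg ≈ 3.368e+12 erg (4 s.f.).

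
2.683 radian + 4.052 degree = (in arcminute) 9467. Check: 2.683 radian = 2.683 rad. 1 degree = 0.017453293 rad, so 4.052 degree = 4.052 * 0.017453293 = 0.070720741 rad. Sum: 2.683 + 0.070720741 = 2.7537207 rad. 1 arcminute = 0.00029088821 rad, so 2.7537207 rad = 2.7537207 / 0.00029088821 = 9466.5946 arcminute ≈ 9467 arcminute (4 s.f.).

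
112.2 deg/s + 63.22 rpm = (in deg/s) 491.5. Check: 1 deg/s = 0.017453293 rad/s, so 112.2 deg/s = 112.2 * 0.017453293 = 1.9582594 rad/s. 1 rpm = 0.10471976 rad/s, so 63.22 rpm = 63.22 * 0.10471976 = 6.6203829 rad/s. Sum: 1.9582594 + 6.6203829 = 8.5786423 rad/s. 1 deg/s = 0.017453293 rad/s, so 8.5786423 rad/s = 8.5786423 / 0.017453293 = 491.52 deg/s ≈ 491.5 deg/s (4 s.f.).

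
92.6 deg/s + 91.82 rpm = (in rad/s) 1 deg/s = 0.017453293 rad/s, so 92.6 deg/s = 92.6 * 0.017453293 = 1.6161749 rad/s. 1 rpm = 0.10471976 rad/s, so 91.82 rpm = 91.82 * 0.10471976 = 9.6153679 rad/s. Sum: 1.6161749 + 9.6153679 = 11.231543 rad/s. Result: 11.231543 rad/s ≈ 11.23 rad/s (4 s.f.). Final answer: 11.23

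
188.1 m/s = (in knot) 1 knot = 0.51444444 m/s, so 188.1 m/s = 188.1 / 0.51444444 = 365.63715 knot ≈ 365.6 knot (4 s.f.). Final answer: 365.6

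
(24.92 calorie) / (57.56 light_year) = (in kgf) 1 calorie = 4.184 J, so 24.92 calorie = 24.92 * 4.184 = 104.26528 J. 1 light_year = 9.4607305e+15 m, so 57.56 light_year = 57.56 * 9.4607305e+15 = 5.4455965e+17 m. Combine: 104.26528 J / 5.4455965e+17 m = 1.9146714e-16 N. 1 kgf = 9.80665 N, so 1.9146714e-16 N = 1.9146714e-16 / 9.80665 = 1.9524215e-17 kgf ≈ 1.952e-17 kgf (4 s.f.). Final answer: 1.952e-17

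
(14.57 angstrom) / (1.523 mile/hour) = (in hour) 1 angstrom = 1e-10 m, so 14.57 angstrom = 14.57 * 1e-10 = 1.457e-09 m. 1 mile/hour = 0.44704 m/s, so 1.523 mile/hour = 1.523 * 0.44704 = 0.68084192 m/s. Combine: 1.457e-09 m / 0.68084192 m/s = 2.1399975e-09 s. 1 hour = 3600 s, so 2.1399975e-09 s = 2.1399975e-09 / 3600 = 5.9444375e-13 hour ≈ 5.944e-13 hour (4 s.f.). Final answer: 5.944e-13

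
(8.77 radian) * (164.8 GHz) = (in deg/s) 8.77 radian = 8.77 rad. 1 GHz = 1e+09 Hz, so 164.8 GHz = 164.8 * 1e+09 = 1.648e+11 Hz. Combine: 8.77 rad * 1.648e+11 Hz = 1.445296e+12 rad/s. 1 deg/s = 0.017453293 rad/s, so 1.445296e+12 rad/s = 1.445296e+12 / 0.017453293 = 8.2809361e+13 deg/s ≈ 8.281e+13 deg/s (4 s.f.). Final answer: 8.281e+13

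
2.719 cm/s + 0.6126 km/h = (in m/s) 0.1974. Check: 1 cm/s = 0.01 m/s, so 2.719 cm/s = 2.719 * 0.01 = 0.02719 m/s. 1 km/h = 0.27777778 m/s, so 0.6126 km/h = 0.6126 * 0.27777778 = 0.17016667 m/s. Sum: 0.02719 + 0.17016667 = 0.19735667 m/s. Result: 0.19735667 m/s ≈ 0.1974 m/s (4 s.f.).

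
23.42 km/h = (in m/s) 6.506. Check: 1 km/h = 0.27777778 m/s, so 23.42 km/h = 23.42 * 0.27777778 = 6.5055556 m/s. Result: 6.5055556 m/s ≈ 6.506 m/s (4 s.f.).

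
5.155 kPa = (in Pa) 5155. Check: 1 kPa = 1000 Pa, so 5.155 kPa = 5.155 * 1000 = 5155 Pa. Result: 5155 Pa.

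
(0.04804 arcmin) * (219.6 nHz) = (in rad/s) 1 arcmin = 0.00029088821 rad, so 0.04804 arcmin = 0.04804 * 0.00029088821 = 1.397427e-05 rad. 1 nHz = 1e-09 Hz, so 219.6 nHz = 219.6 * 1e-09 = 2.196e-07 Hz. Combine: 1.397427e-05 rad * 2.196e-07 Hz = 3.0687496e-12 rad/s. Result: 3.0687496e-12 rad/s ≈ 3.069e-12 rad/s (4 s.f.). Final answer: 3.069e-12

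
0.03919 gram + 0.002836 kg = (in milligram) 1 gram = 0.001 kg, so 0.03919 gram = 0.03919 * 0.001 = 3.919e-05 kg. 0.002836 kg is already in kg. Sum: 3.919e-05 + 0.002836 = 0.00287519 kg. 1 milligram = 1e-06 kg, so 0.00287519 kg = 0.00287519 / 1e-06 = 2875.19 milligram ≈ 2875 milligram (4 s.f.). Final answer: 2875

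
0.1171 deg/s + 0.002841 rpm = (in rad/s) 0.002341. Check: 1 deg/s = 0.017453293 rad/s, so 0.1171 deg/s = 0.1171 * 0.017453293 = 0.0020437806 rad/s. 1 rpm = 0.10471976 rad/s, so 0.002841 rpm = 0.002841 * 0.10471976 = 0.00029750882 rad/s. Sum: 0.0020437806 + 0.00029750882 = 0.0023412894 rad/s. Result: 0.0023412894 rad/s ≈ 0.002341 rad/s (4 s.f.).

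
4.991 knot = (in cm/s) 1 knot = 0.51444444 m/s, so 4.991 knot = 4.991 * 0.51444444 = 2.5675922 m/s. 1 cm/s = 0.01 m/s, so 2.5675922 m/s = 2.5675922 / 0.01 = 256.75922 cm/s ≈ 256.8 cm/s (4 s.f.). Final answer: 256.8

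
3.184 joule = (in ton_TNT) 3.184 joule = 3.184 J. 1 ton_TNT = 4.184e+09 J, so 3.184 J = 3.184 / 4.184e+09 = 7.6099426e-10 ton_TNT ≈ 7.61e-10 ton_TNT (4 s.f.). Final answer: 7.61e-10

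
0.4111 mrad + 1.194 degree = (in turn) 1 mrad = 0.001 rad, so 0.4111 mrad = 0.4111 * 0.001 = 0.0004111 rad. 1 degree = 0.017453293 rad, so 1.194 degree = 1.194 * 0.017453293 = 0.020839231 rad. Sum: 0.0004111 + 0.020839231 = 0.021250331 rad. 1 turn = 6.2831853 rad, so 0.021250331 rad = 0.021250331 / 6.2831853 = 0.0033820953 turn ≈ 0.003382 turn (4 s.f.). Final answer: 0.003382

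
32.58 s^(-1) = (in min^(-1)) 1955. Check: 32.58 s^(-1) = 32.58 Hz. 1 min^(-1) = 0.016666667 Hz, so 32.58 Hz = 32.58 / 0.016666667 = 1954.8 min^(-1) ≈ 1955 min^(-1) (4 s.f.).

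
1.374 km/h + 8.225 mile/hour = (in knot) 1 km/h = 0.27777778 m/s, so 1.374 km/h = 1.374 * 0.27777778 = 0.38166667 m/s. 1 mile/hour = 0.44704 m/s, so 8.225 mile/hour = 8.225 * 0.44704 = 3.676904 m/s. Sum: 0.38166667 + 3.676904 = 4.0585707 m/s. 1 knot = 0.51444444 m/s, so 4.0585707 m/s = 4.0585707 / 0.51444444 = 7.8892302 knot ≈ 7.889 knot (4 s.f.). Final answer: 7.889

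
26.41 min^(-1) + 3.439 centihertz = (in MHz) 1 min^(-1) = 0.016666667 Hz, so 26.41 min^(-1) = 26.41 * 0.016666667 = 0.44016667 Hz. 1 centihertz = 0.01 Hz, so 3.439 centihertz = 3.439 * 0.01 = 0.03439 Hz. Sum: 0.44016667 + 0.03439 = 0.47455667 Hz. 1 MHz = 1000000 Hz, so 0.47455667 Hz = 0.47455667 / 1000000 = 4.7455667e-07 MHz ≈ 4.746e-07 MHz (4 s.f.). Final answer: 4.746e-07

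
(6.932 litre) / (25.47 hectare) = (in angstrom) 1 litre = 0.001 m^3, so 6.932 litre = 6.932 * 0.001 = 0.006932 m^3. 1 hectare = 10000 m^2, so 25.47 hectare = 25.47 * 10000 = 254700 m^2. Combine: 0.006932 m^3 / 254700 m^2 = 2.7216333e-08 m. 1 angstrom = 1e-10 m, so 2.7216333e-08 m = 2.7216333e-08 / 1e-10 = 272.16333 angstrom ≈ 272.2 angstrom (4 s.f.). Final answer: 272.2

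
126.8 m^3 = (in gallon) 1 gallon = 0.0037854118 m^3, so 126.8 m^3 = 126.8 / 0.0037854118 = 33497.016 gallon ≈ 3.35e+04 gallon (4 s.f.). Final answer: 3.35e+04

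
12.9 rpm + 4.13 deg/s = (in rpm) 1 rpm = 0.10471976 rad/s, so 12.9 rpm = 12.9 * 0.10471976 = 1.3508848 rad/s. 1 deg/s = 0.017453293 rad/s, so 4.13 deg/s = 4.13 * 0.017453293 = 0.072082098 rad/s. Sum: 1.3508848 + 0.072082098 = 1.4229669 rad/s. 1 rpm = 0.10471976 rad/s, so 1.4229669 rad/s = 1.4229669 / 0.10471976 = 13.588333 rpm ≈ 13.59 rpm (4 s.f.). Final answer: 13.59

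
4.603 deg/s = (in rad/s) 1 deg/s = 0.017453293 rad/s, so 4.603 deg/s = 4.603 * 0.017453293 = 0.080337505 rad/s. Result: 0.080337505 rad/s ≈ 0.08034 rad/s (4 s.f.). Final answer: 0.08034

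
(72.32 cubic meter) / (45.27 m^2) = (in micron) 1.598e+06. Check: 72.32 cubic meter = 72.32 m^3. 45.27 m^2 is already in m^2. Combine: 72.32 m^3 / 45.27 m^2 = 1.597526 m. 1 micron = 1e-06 m, so 1.597526 m = 1.597526 / 1e-06 = 1597526 micron ≈ 1.598e+06 micron (4 s.f.).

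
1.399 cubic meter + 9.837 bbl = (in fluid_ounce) 1.002e+05. Check: 1.399 cubic meter = 1.399 m^3. 1 bbl = 0.15898729 m^3, so 9.837 bbl = 9.837 * 0.15898729 = 1.563958 m^3. Sum: 1.399 + 1.563958 = 2.962958 m^3. 1 fluid_ounce = 2.957353e-05 m^3, so 2.962958 m^3 = 2.962958 / 2.957353e-05 = 100189.53 fluid_ounce ≈ 1.002e+05 fluid_ounce (4 s.f.).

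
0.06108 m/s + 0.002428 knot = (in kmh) 0.2244. Check: 0.06108 m/s is already in m/s. 1 knot = 0.51444444 m/s, so 0.002428 knot = 0.002428 * 0.51444444 = 0.0012490711 m/s. Sum: 0.06108 + 0.0012490711 = 0.062329071 m/s. 1 kmh = 0.27777778 m/s, so 0.062329071 m/s = 0.062329071 / 0.27777778 = 0.22438466 kmh ≈ 0.2244 kmh (4 s.f.).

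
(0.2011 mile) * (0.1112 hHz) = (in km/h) 1.296e+04. Check: 1 mile = 1609.344 m, so 0.2011 mile = 0.2011 * 1609.344 = 323.63908 m. 1 hHz = 100 Hz, so 0.1112 hHz = 0.1112 * 100 = 11.12 Hz. Combine: 323.63908 m * 11.12 Hz = 3598.8666 m/s. 1 km/h = 0.27777778 m/s, so 3598.8666 m/s = 3598.8666 / 0.27777778 = 12955.92 km/h ≈ 1.296e+04 km/h (4 s.f.).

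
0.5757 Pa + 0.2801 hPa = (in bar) 0.0002859. Check: 0.5757 Pa is already in Pa. 1 hPa = 100 Pa, so 0.2801 hPa = 0.2801 * 100 = 28.01 Pa. Sum: 0.5757 + 28.01 = 28.5857 Pa. 1 bar = 100000 Pa, so 28.5857 Pa = 28.5857 / 100000 = 0.000285857 bar ≈ 0.0002859 bar (4 s.f.).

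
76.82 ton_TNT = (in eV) 1 ton_TNT = 4.184e+09 J, so 76.82 ton_TNT = 76.82 * 4.184e+09 = 3.2141488e+11 J. 1 eV = 1.6021766e-19 J, so 3.2141488e+11 J = 3.2141488e+11 / 1.6021766e-19 = 2.0061139e+30 eV ≈ 2.006e+30 eV (4 s.f.). Final answer: 2.006e+30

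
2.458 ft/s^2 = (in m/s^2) 0.7492. Check: 1 ft/s^2 = 0.3048 m/s^2, so 2.458 ft/s^2 = 2.458 * 0.3048 = 0.7491984 m/s^2. Result: 0.7491984 m/s^2 ≈ 0.7492 m/s^2 (4 s.f.).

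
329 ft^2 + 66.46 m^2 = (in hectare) 0.009703. Check: 1 ft^2 = 0.09290304 m^2, so 329 ft^2 = 329 * 0.09290304 = 30.5651 m^2. 66.46 m^2 is already in m^2. Sum: 30.5651 + 66.46 = 97.0251 m^2. 1 hectare = 10000 m^2, so 97.0251 m^2 = 97.0251 / 10000 = 0.00970251 hectare ≈ 0.009703 hectare (4 s.f.).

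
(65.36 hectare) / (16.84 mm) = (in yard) 4.245e+07. Check: 1 hectare = 10000 m^2, so 65.36 hectare = 65.36 * 10000 = 653600 m^2. 1 mm = 0.001 m, so 16.84 mm = 16.84 * 0.001 = 0.01684 m. Combine: 653600 m^2 / 0.01684 m = 38812352 m. 1 yard = 0.9144 m, so 38812352 m = 38812352 / 0.9144 = 42445704 yard ≈ 4.245e+07 yard (4 s.f.).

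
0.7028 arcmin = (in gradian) 1 arcmin = 0.00029088821 rad, so 0.7028 arcmin = 0.7028 * 0.00029088821 = 0.00020443623 rad. 1 gradian = 0.015707963 rad, so 0.00020443623 rad = 0.00020443623 / 0.015707963 = 0.013014815 gradian ≈ 0.01301 gradian (4 s.f.). Final answer: 0.01301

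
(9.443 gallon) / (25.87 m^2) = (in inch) 0.0544. Check: 1 gallon = 0.0037854118 m^3, so 9.443 gallon = 9.443 * 0.0037854118 = 0.035745643 m^3. 25.87 m^2 is already in m^2. Combine: 0.035745643 m^3 / 25.87 m^2 = 0.0013817411 m. 1 inch = 0.0254 m, so 0.0013817411 m = 0.0013817411 / 0.0254 = 0.054399258 inch ≈ 0.0544 inch (4 s.f.).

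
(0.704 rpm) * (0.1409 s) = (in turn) 1 rpm = 0.10471976 rad/s, so 0.704 rpm = 0.704 * 0.10471976 = 0.073722708 rad/s. 0.1409 s is already in s. Combine: 0.073722708 rad/s * 0.1409 s = 0.01038753 rad. 1 turn = 6.2831853 rad, so 0.01038753 rad = 0.01038753 / 6.2831853 = 0.0016532267 turn ≈ 0.001653 turn (4 s.f.). Final answer: 0.001653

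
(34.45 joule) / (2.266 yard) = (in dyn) 1.663e+06. Check: 34.45 joule = 34.45 J. 1 yard = 0.9144 m, so 2.266 yard = 2.266 * 0.9144 = 2.0720304 m. Combine: 34.45 J / 2.0720304 m = 16.626204 N. 1 dyn = 1e-05 N, so 16.626204 N = 16.626204 / 1e-05 = 1662620.4 dyn ≈ 1.663e+06 dyn (4 s.f.).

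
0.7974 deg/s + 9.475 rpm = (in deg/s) 57.65. Check: 1 deg/s = 0.017453293 rad/s, so 0.7974 deg/s = 0.7974 * 0.017453293 = 0.013917255 rad/s. 1 rpm = 0.10471976 rad/s, so 9.475 rpm = 9.475 * 0.10471976 = 0.99221968 rad/s. Sum: 0.013917255 + 0.99221968 = 1.0061369 rad/s. 1 deg/s = 0.017453293 rad/s, so 1.0061369 rad/s = 1.0061369 / 0.017453293 = 57.6474 deg/s ≈ 57.65 deg/s (4 s.f.).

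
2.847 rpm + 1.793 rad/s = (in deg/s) 119.8. Check: 1 rpm = 0.10471976 rad/s, so 2.847 rpm = 2.847 * 0.10471976 = 0.29813714 rad/s. 1.793 rad/s is already in rad/s. Sum: 0.29813714 + 1.793 = 2.0911371 rad/s. 1 deg/s = 0.017453293 rad/s, so 2.0911371 rad/s = 2.0911371 / 0.017453293 = 119.81333 deg/s ≈ 119.8 deg/s (4 s.f.).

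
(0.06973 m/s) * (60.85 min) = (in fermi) 0.06973 m/s is already in m/s. 1 min = 60 s, so 60.85 min = 60.85 * 60 = 3651 s. Combine: 0.06973 m/s * 3651 s = 254.58423 m. 1 fermi = 1e-15 m, so 254.58423 m = 254.58423 / 1e-15 = 2.5458423e+17 fermi ≈ 2.546e+17 fermi (4 s.f.). Final answer: 2.546e+17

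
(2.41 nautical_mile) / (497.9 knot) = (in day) 1 nautical_mile = 1852 m, so 2.41 nautical_mile = 2.41 * 1852 = 4463.32 m. 1 knot = 0.51444444 m/s, so 497.9 knot = 497.9 * 0.51444444 = 256.14189 m/s. Combine: 4463.32 m / 256.14189 m/s = 17.425186 s. 1 day = 86400 s, so 17.425186 s = 17.425186 / 86400 = 0.00020168039 day ≈ 0.0002017 day (4 s.f.). Final answer: 0.0002017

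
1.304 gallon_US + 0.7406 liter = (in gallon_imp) 1 gallon_US = 0.0037854118 m^3, so 1.304 gallon_US = 1.304 * 0.0037854118 = 0.004936177 m^3. 1 liter = 0.001 m^3, so 0.7406 liter = 0.7406 * 0.001 = 0.0007406 m^3. Sum: 0.004936177 + 0.0007406 = 0.005676777 m^3. 1 gallon_imp = 0.00454609 m^3, so 0.005676777 m^3 = 0.005676777 / 0.00454609 = 1.2487164 gallon_imp ≈ 1.249 gallon_imp (4 s.f.). Final answer: 1.249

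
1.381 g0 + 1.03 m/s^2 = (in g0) 1 g0 = 9.80665 m/s^2, so 1.381 g0 = 1.381 * 9.80665 = 13.542984 m/s^2. 1.03 m/s^2 is already in m/s^2. Sum: 13.542984 + 1.03 = 14.572984 m/s^2. 1 g0 = 9.80665 m/s^2, so 14.572984 m/s^2 = 14.572984 / 9.80665 = 1.4860308 g0 ≈ 1.486 g0 (4 s.f.). Final answer: 1.486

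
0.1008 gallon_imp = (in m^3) 0.0004582. Check: 1 gallon_imp = 0.00454609 m^3, so 0.1008 gallon_imp = 0.1008 * 0.00454609 = 0.00045824587 m^3. Result: 0.00045824587 m^3 ≈ 0.0004582 m^3 (4 s.f.).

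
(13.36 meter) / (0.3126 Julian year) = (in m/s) 13.36 meter = 13.36 m. 1 Julian year = 31557600 s, so 0.3126 Julian year = 0.3126 * 31557600 = 9864905.8 s. Combine: 13.36 m / 9864905.8 s = 1.3542958e-06 m/s. Result: 1.3542958e-06 m/s ≈ 1.354e-06 m/s (4 s.f.). Final answer: 1.354e-06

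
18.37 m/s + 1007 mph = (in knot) 910.8. Check: 18.37 m/s is already in m/s. 1 mph = 0.44704 m/s, so 1007 mph = 1007 * 0.44704 = 450.16928 m/s. Sum: 18.37 + 450.16928 = 468.53928 m/s. 1 knot = 0.51444444 m/s, so 468.53928 m/s = 468.53928 / 0.51444444 = 910.7675 knot ≈ 910.8 knot (4 s.f.).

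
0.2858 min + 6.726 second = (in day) 1 min = 60 s, so 0.2858 min = 0.2858 * 60 = 17.148 s. 6.726 second = 6.726 s. Sum: 17.148 + 6.726 = 23.874 s. 1 day = 86400 s, so 23.874 s = 23.874 / 86400 = 0.00027631944 day ≈ 0.0002763 day (4 s.f.). Final answer: 0.0002763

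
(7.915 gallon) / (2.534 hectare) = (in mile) 7.347e-10. Check: 1 gallon = 0.0037854118 m^3, so 7.915 gallon = 7.915 * 0.0037854118 = 0.029961534 m^3. 1 hectare = 10000 m^2, so 2.534 hectare = 2.534 * 10000 = 25340 m^2. Combine: 0.029961534 m^3 / 25340 m^2 = 1.182381e-06 m. 1 mile = 1609.344 m, so 1.182381e-06 m = 1.182381e-06 / 1609.344 = 7.3469749e-10 mile ≈ 7.347e-10 mile (4 s.f.).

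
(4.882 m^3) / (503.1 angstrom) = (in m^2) 9.704e+07. Check: 4.882 m^3 is already in m^3. 1 angstrom = 1e-10 m, so 503.1 angstrom = 503.1 * 1e-10 = 5.031e-08 m. Combine: 4.882 m^3 / 5.031e-08 m = 97038362 m^2. Result: 97038362 m^2 ≈ 9.704e+07 m^2 (4 s.f.).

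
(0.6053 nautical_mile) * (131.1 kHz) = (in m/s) 1 nautical_mile = 1852 m, so 0.6053 nautical_mile = 0.6053 * 1852 = 1121.0156 m. 1 kHz = 1000 Hz, so 131.1 kHz = 131.1 * 1000 = 131100 Hz. Combine: 1121.0156 m * 131100 Hz = 1.4696515e+08 m/s. Result: 1.4696515e+08 m/s ≈ 1.47e+08 m/s (4 s.f.). Final answer: 1.47e+08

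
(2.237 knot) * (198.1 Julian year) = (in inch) 1 knot = 0.51444444 m/s, so 2.237 knot = 2.237 * 0.51444444 = 1.1508122 m/s. 1 Julian year = 31557600 s, so 198.1 Julian year = 198.1 * 31557600 = 6.2515606e+09 s. Combine: 1.1508122 m/s * 6.2515606e+09 s = 7.1943723e+09 m. 1 inch = 0.0254 m, so 7.1943723e+09 m = 7.1943723e+09 / 0.0254 = 2.83243e+11 inch ≈ 2.832e+11 inch (4 s.f.). Final answer: 2.832e+11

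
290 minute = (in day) 0.2014. Check: 1 minute = 60 s, so 290 minute = 290 * 60 = 17400 s. 1 day = 86400 s, so 17400 s = 17400 / 86400 = 0.20138889 day ≈ 0.2014 day (4 s.f.).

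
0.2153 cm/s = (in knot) 1 cm/s = 0.01 m/s, so 0.2153 cm/s = 0.2153 * 0.01 = 0.002153 m/s. 1 knot = 0.51444444 m/s, so 0.002153 m/s = 0.002153 / 0.51444444 = 0.0041850972 knot ≈ 0.004185 knot (4 s.f.). Final answer: 0.004185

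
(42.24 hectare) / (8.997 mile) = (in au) 1 hectare = 10000 m^2, so 42.24 hectare = 42.24 * 10000 = 422400 m^2. 1 mile = 1609.344 m, so 8.997 mile = 8.997 * 1609.344 = 14479.268 m. Combine: 422400 m^2 / 14479.268 m = 29.172746 m. 1 au = 1.4959787e+11 m, so 29.172746 m = 29.172746 / 1.4959787e+11 = 1.9500776e-10 au ≈ 1.95e-10 au (4 s.f.). Final answer: 1.95e-10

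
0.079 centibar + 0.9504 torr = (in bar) 0.002057. Check: 1 centibar = 1000 Pa, so 0.079 centibar = 0.079 * 1000 = 79 Pa. 1 torr = 133.32237 Pa, so 0.9504 torr = 0.9504 * 133.32237 = 126.70958 Pa. Sum: 79 + 126.70958 = 205.70958 Pa. 1 bar = 100000 Pa, so 205.70958 Pa = 205.70958 / 100000 = 0.0020570958 bar ≈ 0.002057 bar (4 s.f.).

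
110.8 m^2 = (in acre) 0.02738. Check: 1 acre = 4046.8564 m^2, so 110.8 m^2 = 110.8 / 4046.8564 = 0.027379276 acre ≈ 0.02738 acre (4 s.f.).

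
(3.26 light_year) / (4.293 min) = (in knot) 2.328e+14. Check: 1 light_year = 9.4607305e+15 m, so 3.26 light_year = 3.26 * 9.4607305e+15 = 3.0841981e+16 m. 1 min = 60 s, so 4.293 min = 4.293 * 60 = 257.58 s. Combine: 3.0841981e+16 m / 257.58 s = 1.1973748e+14 m/s. 1 knot = 0.51444444 m/s, so 1.1973748e+14 m/s = 1.1973748e+14 / 0.51444444 = 2.3275105e+14 knot ≈ 2.328e+14 knot (4 s.f.).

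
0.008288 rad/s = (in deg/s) 0.4749. Check: 1 deg/s = 0.017453293 rad/s, so 0.008288 rad/s = 0.008288 / 0.017453293 = 0.47486742 deg/s ≈ 0.4749 deg/s (4 s.f.).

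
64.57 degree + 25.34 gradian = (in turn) 0.2427. Check: 1 degree = 0.017453293 rad, so 64.57 degree = 64.57 * 0.017453293 = 1.1269591 rad. 1 gradian = 0.015707963 rad, so 25.34 gradian = 25.34 * 0.015707963 = 0.39803979 rad. Sum: 1.1269591 + 0.39803979 = 1.5249989 rad. 1 turn = 6.2831853 rad, so 1.5249989 rad = 1.5249989 / 6.2831853 = 0.24271111 turn ≈ 0.2427 turn (4 s.f.).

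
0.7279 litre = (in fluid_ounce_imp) 1 litre = 0.001 m^3, so 0.7279 litre = 0.7279 * 0.001 = 0.0007279 m^3. 1 fluid_ounce_imp = 2.8413063e-05 m^3, so 0.0007279 m^3 = 0.0007279 / 2.8413063e-05 = 25.618499 fluid_ounce_imp ≈ 25.62 fluid_ounce_imp (4 s.f.). Final answer: 25.62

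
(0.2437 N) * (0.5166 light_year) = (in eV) 7.434e+33. Check: 0.2437 N is already in N. 1 light_year = 9.4607305e+15 m, so 0.5166 light_year = 0.5166 * 9.4607305e+15 = 4.8874134e+15 m. Combine: 0.2437 N * 4.8874134e+15 m = 1.1910626e+15 J. 1 eV = 1.6021766e-19 J, so 1.1910626e+15 J = 1.1910626e+15 / 1.6021766e-19 = 7.4340283e+33 eV ≈ 7.434e+33 eV (4 s.f.).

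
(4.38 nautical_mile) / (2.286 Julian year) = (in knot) 0.0002186. Check: 1 nautical_mile = 1852 m, so 4.38 nautical_mile = 4.38 * 1852 = 8111.76 m. 1 Julian year = 31557600 s, so 2.286 Julian year = 2.286 * 31557600 = 72140674 s. Combine: 8111.76 m / 72140674 s = 0.00011244364 m/s. 1 knot = 0.51444444 m/s, so 0.00011244364 m/s = 0.00011244364 / 0.51444444 = 0.00021857295 knot ≈ 0.0002186 knot (4 s.f.).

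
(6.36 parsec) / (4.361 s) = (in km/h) 1.62e+17. Check: 1 parsec = 3.0856776e+16 m, so 6.36 parsec = 6.36 * 3.0856776e+16 = 1.9624909e+17 m. 4.361 s is already in s. Combine: 1.9624909e+17 m / 4.361 s = 4.5000939e+16 m/s. 1 km/h = 0.27777778 m/s, so 4.5000939e+16 m/s = 4.5000939e+16 / 0.27777778 = 1.6200338e+17 km/h ≈ 1.62e+17 km/h (4 s.f.).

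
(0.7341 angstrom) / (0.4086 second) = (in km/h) 6.468e-10. Check: 1 angstrom = 1e-10 m, so 0.7341 angstrom = 0.7341 * 1e-10 = 7.341e-11 m. 0.4086 second = 0.4086 s. Combine: 7.341e-11 m / 0.4086 s = 1.7966226e-10 m/s. 1 km/h = 0.27777778 m/s, so 1.7966226e-10 m/s = 1.7966226e-10 / 0.27777778 = 6.4678414e-10 km/h ≈ 6.468e-10 km/h (4 s.f.).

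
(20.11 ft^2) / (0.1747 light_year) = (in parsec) 3.663e-32. Check: 1 ft^2 = 0.09290304 m^2, so 20.11 ft^2 = 20.11 * 0.09290304 = 1.8682801 m^2. 1 light_year = 9.4607305e+15 m, so 0.1747 light_year = 0.1747 * 9.4607305e+15 = 1.6527896e+15 m. Combine: 1.8682801 m^2 / 1.6527896e+15 m = 1.1303799e-15 m. 1 parsec = 3.0856776e+16 m, so 1.1303799e-15 m = 1.1303799e-15 / 3.0856776e+16 = 3.6633117e-32 parsec ≈ 3.663e-32 parsec (4 s.f.).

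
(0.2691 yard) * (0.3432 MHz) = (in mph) 1 yard = 0.9144 m, so 0.2691 yard = 0.2691 * 0.9144 = 0.24606504 m. 1 MHz = 1000000 Hz, so 0.3432 MHz = 0.3432 * 1000000 = 343200 Hz. Combine: 0.24606504 m * 343200 Hz = 84449.522 m/s. 1 mph = 0.44704 m/s, so 84449.522 m/s = 84449.522 / 0.44704 = 188908.2 mph ≈ 1.889e+05 mph (4 s.f.). Final answer: 1.889e+05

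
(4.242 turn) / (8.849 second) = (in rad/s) 3.012. Check: 1 turn = 6.2831853 rad, so 4.242 turn = 4.242 * 6.2831853 = 26.653272 rad. 8.849 second = 8.849 s. Combine: 26.653272 rad / 8.849 s = 3.0120095 rad/s. Result: 3.0120095 rad/s ≈ 3.012 rad/s (4 s.f.).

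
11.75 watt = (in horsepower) 11.75 watt = 11.75 W. 1 horsepower = 745.69987 W, so 11.75 W = 11.75 / 745.69987 = 0.01575701 horsepower ≈ 0.01576 horsepower (4 s.f.). Final answer: 0.01576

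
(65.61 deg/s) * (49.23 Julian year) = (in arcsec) 3.669e+14. Check: 1 deg/s = 0.017453293 rad/s, so 65.61 deg/s = 65.61 * 0.017453293 = 1.1451105 rad/s. 1 Julian year = 31557600 s, so 49.23 Julian year = 49.23 * 31557600 = 1.5535806e+09 s. Combine: 1.1451105 rad/s * 1.5535806e+09 s = 1.7790215e+09 rad. 1 arcsec = 4.8481368e-06 rad, so 1.7790215e+09 rad = 1.7790215e+09 / 4.8481368e-06 = 3.6694953e+14 arcsec ≈ 3.669e+14 arcsec (4 s.f.).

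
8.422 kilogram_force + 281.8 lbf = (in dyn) 1 kilogram_force = 9.80665 N, so 8.422 kilogram_force = 8.422 * 9.80665 = 82.591606 N. 1 lbf = 4.4482216 N, so 281.8 lbf = 281.8 * 4.4482216 = 1253.5089 N. Sum: 82.591606 + 1253.5089 = 1336.1005 N. 1 dyn = 1e-05 N, so 1336.1005 N = 1336.1005 / 1e-05 = 1.3361005e+08 dyn ≈ 1.336e+08 dyn (4 s.f.). Final answer: 1.336e+08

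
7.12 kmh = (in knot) 3.844. Check: 1 kmh = 0.27777778 m/s, so 7.12 kmh = 7.12 * 0.27777778 = 1.9777778 m/s. 1 knot = 0.51444444 m/s, so 1.9777778 m/s = 1.9777778 / 0.51444444 = 3.8444924 knot ≈ 3.844 knot (4 s.f.).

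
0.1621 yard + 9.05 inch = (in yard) 0.4135. Check: 1 yard = 0.9144 m, so 0.1621 yard = 0.1621 * 0.9144 = 0.14822424 m. 1 inch = 0.0254 m, so 9.05 inch = 9.05 * 0.0254 = 0.22987 m. Sum: 0.14822424 + 0.22987 = 0.37809424 m. 1 yard = 0.9144 m, so 0.37809424 m = 0.37809424 / 0.9144 = 0.41348889 yard ≈ 0.4135 yard (4 s.f.).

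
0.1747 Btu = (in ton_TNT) 1 Btu = 1055.0559 J, so 0.1747 Btu = 0.1747 * 1055.0559 = 184.31826 J. 1 ton_TNT = 4.184e+09 J, so 184.31826 J = 184.31826 / 4.184e+09 = 4.4053121e-08 ton_TNT ≈ 4.405e-08 ton_TNT (4 s.f.). Final answer: 4.405e-08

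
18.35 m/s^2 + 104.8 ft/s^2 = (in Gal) 5029. Check: 18.35 m/s^2 is already in m/s^2. 1 ft/s^2 = 0.3048 m/s^2, so 104.8 ft/s^2 = 104.8 * 0.3048 = 31.94304 m/s^2. Sum: 18.35 + 31.94304 = 50.29304 m/s^2. 1 Gal = 0.01 m/s^2, so 50.29304 m/s^2 = 50.29304 / 0.01 = 5029.304 Gal ≈ 5029 Gal (4 s.f.).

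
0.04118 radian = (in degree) 0.04118 radian = 0.04118 rad. 1 degree = 0.017453293 rad, so 0.04118 rad = 0.04118 / 0.017453293 = 2.3594402 degree ≈ 2.359 degree (4 s.f.). Final answer: 2.359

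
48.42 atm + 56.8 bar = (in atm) 1 atm = 101325 Pa, so 48.42 atm = 48.42 * 101325 = 4906156.5 Pa. 1 bar = 100000 Pa, so 56.8 bar = 56.8 * 100000 = 5680000 Pa. Sum: 4906156.5 + 5680000 = 10586156 Pa. 1 atm = 101325 Pa, so 10586156 Pa = 10586156 / 101325 = 104.47724 atm ≈ 104.5 atm (4 s.f.). Final answer: 104.5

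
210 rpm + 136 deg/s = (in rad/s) 1 rpm = 0.10471976 rad/s, so 210 rpm = 210 * 0.10471976 = 21.991149 rad/s. 1 deg/s = 0.017453293 rad/s, so 136 deg/s = 136 * 0.017453293 = 2.3736478 rad/s. Sum: 21.991149 + 2.3736478 = 24.364796 rad/s. Result: 24.364796 rad/s ≈ 24.36 rad/s (4 s.f.). Final answer: 24.36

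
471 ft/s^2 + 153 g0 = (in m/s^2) 1644. Check: 1 ft/s^2 = 0.3048 m/s^2, so 471 ft/s^2 = 471 * 0.3048 = 143.5608 m/s^2. 1 g0 = 9.80665 m/s^2, so 153 g0 = 153 * 9.80665 = 1500.4174 m/s^2. Sum: 143.5608 + 1500.4174 = 1643.9782 m/s^2. Result: 1643.9782 m/s^2 ≈ 1644 m/s^2 (4 s.f.).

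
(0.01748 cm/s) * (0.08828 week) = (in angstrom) 1 cm/s = 0.01 m/s, so 0.01748 cm/s = 0.01748 * 0.01 = 0.0001748 m/s. 1 week = 604800 s, so 0.08828 week = 0.08828 * 604800 = 53391.744 s. Combine: 0.0001748 m/s * 53391.744 s = 9.3328769 m. 1 angstrom = 1e-10 m, so 9.3328769 m = 9.3328769 / 1e-10 = 9.3328769e+10 angstrom ≈ 9.333e+10 angstrom (4 s.f.). Final answer: 9.333e+10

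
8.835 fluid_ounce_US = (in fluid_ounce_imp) 1 fluid_ounce_US = 2.957353e-05 m^3, so 8.835 fluid_ounce_US = 8.835 * 2.957353e-05 = 0.00026128213 m^3. 1 fluid_ounce_imp = 2.8413063e-05 m^3, so 0.00026128213 m^3 = 0.00026128213 / 2.8413063e-05 = 9.1958455 fluid_ounce_imp ≈ 9.196 fluid_ounce_imp (4 s.f.). Final answer: 9.196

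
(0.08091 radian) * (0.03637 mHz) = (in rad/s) 0.08091 radian = 0.08091 rad. 1 mHz = 0.001 Hz, so 0.03637 mHz = 0.03637 * 0.001 = 3.637e-05 Hz. Combine: 0.08091 rad * 3.637e-05 Hz = 2.9426967e-06 rad/s. Result: 2.9426967e-06 rad/s ≈ 2.943e-06 rad/s (4 s.f.). Final answer: 2.943e-06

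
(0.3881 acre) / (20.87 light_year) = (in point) 2.255e-11. Check: 1 acre = 4046.8564 m^2, so 0.3881 acre = 0.3881 * 4046.8564 = 1570.585 m^2. 1 light_year = 9.4607305e+15 m, so 20.87 light_year = 20.87 * 9.4607305e+15 = 1.9744544e+17 m. Combine: 1570.585 m^2 / 1.9744544e+17 m = 7.9545263e-15 m. 1 point = 0.00035277778 m, so 7.9545263e-15 m = 7.9545263e-15 / 0.00035277778 = 2.2548263e-11 point ≈ 2.255e-11 point (4 s.f.).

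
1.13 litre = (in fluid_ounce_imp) 1 litre = 0.001 m^3, so 1.13 litre = 1.13 * 0.001 = 0.00113 m^3. 1 fluid_ounce_imp = 2.8413063e-05 m^3, so 0.00113 m^3 = 0.00113 / 2.8413063e-05 = 39.77044 fluid_ounce_imp ≈ 39.77 fluid_ounce_imp (4 s.f.). Final answer: 39.77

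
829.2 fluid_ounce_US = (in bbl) 0.1542. Check: 1 fluid_ounce_US = 2.957353e-05 m^3, so 829.2 fluid_ounce_US = 829.2 * 2.957353e-05 = 0.024522371 m^3. 1 bbl = 0.15898729 m^3, so 0.024522371 m^3 = 0.024522371 / 0.15898729 = 0.15424107 bbl ≈ 0.1542 bbl (4 s.f.).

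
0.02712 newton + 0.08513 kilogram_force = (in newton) 0.862. Check: 0.02712 newton = 0.02712 N. 1 kilogram_force = 9.80665 N, so 0.08513 kilogram_force = 0.08513 * 9.80665 = 0.83484011 N. Sum: 0.02712 + 0.83484011 = 0.86196011 N. 0.86196011 N = 0.86196011 newton ≈ 0.862 newton (4 s.f.).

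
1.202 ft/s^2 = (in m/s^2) 1 ft/s^2 = 0.3048 m/s^2, so 1.202 ft/s^2 = 1.202 * 0.3048 = 0.3663696 m/s^2. Result: 0.3663696 m/s^2 ≈ 0.3664 m/s^2 (4 s.f.). Final answer: 0.3664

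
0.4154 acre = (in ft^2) 1.809e+04. Check: 1 acre = 4046.8564 m^2, so 0.4154 acre = 0.4154 * 4046.8564 = 1681.0642 m^2. 1 ft^2 = 0.09290304 m^2, so 1681.0642 m^2 = 1681.0642 / 0.09290304 = 18094.824 ft^2 ≈ 1.809e+04 ft^2 (4 s.f.).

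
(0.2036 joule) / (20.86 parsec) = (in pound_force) 0.2036 joule = 0.2036 J. 1 parsec = 3.0856776e+16 m, so 20.86 parsec = 20.86 * 3.0856776e+16 = 6.4367234e+17 m. Combine: 0.2036 J / 6.4367234e+17 m = 3.1631e-19 N. 1 pound_force = 4.4482216 N, so 3.1631e-19 N = 3.1631e-19 / 4.4482216 = 7.1109317e-20 pound_force ≈ 7.111e-20 pound_force (4 s.f.). Final answer: 7.111e-20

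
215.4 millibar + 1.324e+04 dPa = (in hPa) 1 millibar = 100 Pa, so 215.4 millibar = 215.4 * 100 = 21540 Pa. 1 dPa = 0.1 Pa, so 1.324e+04 dPa = 1.324e+04 * 0.1 = 1324 Pa. Sum: 21540 + 1324 = 22864 Pa. 1 hPa = 100 Pa, so 22864 Pa = 22864 / 100 = 228.64 hPa ≈ 228.6 hPa (4 s.f.). Final answer: 228.6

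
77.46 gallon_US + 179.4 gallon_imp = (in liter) 1109. Check: 1 gallon_US = 0.0037854118 m^3, so 77.46 gallon_US = 77.46 * 0.0037854118 = 0.293218 m^3. 1 gallon_imp = 0.00454609 m^3, so 179.4 gallon_imp = 179.4 * 0.00454609 = 0.81556855 m^3. Sum: 0.293218 + 0.81556855 = 1.1087865 m^3. 1 liter = 0.001 m^3, so 1.1087865 m^3 = 1.1087865 / 0.001 = 1108.7865 liter ≈ 1109 liter (4 s.f.).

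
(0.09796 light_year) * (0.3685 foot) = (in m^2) 1.041e+14. Check: 1 light_year = 9.4607305e+15 m, so 0.09796 light_year = 0.09796 * 9.4607305e+15 = 9.2677316e+14 m. 1 foot = 0.3048 m, so 0.3685 foot = 0.3685 * 0.3048 = 0.1123188 m. Combine: 9.2677316e+14 m * 0.1123188 m = 1.0409405e+14 m^2. Result: 1.0409405e+14 m^2 ≈ 1.041e+14 m^2 (4 s.f.).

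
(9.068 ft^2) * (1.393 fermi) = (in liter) 1 ft^2 = 0.09290304 m^2, so 9.068 ft^2 = 9.068 * 0.09290304 = 0.84244477 m^2. 1 fermi = 1e-15 m, so 1.393 fermi = 1.393 * 1e-15 = 1.393e-15 m. Combine: 0.84244477 m^2 * 1.393e-15 m = 1.1735256e-15 m^3. 1 liter = 0.001 m^3, so 1.1735256e-15 m^3 = 1.1735256e-15 / 0.001 = 1.1735256e-12 liter ≈ 1.174e-12 liter (4 s.f.). Final answer: 1.174e-12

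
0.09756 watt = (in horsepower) 0.0001308. Check: 0.09756 watt = 0.09756 W. 1 horsepower = 745.69987 W, so 0.09756 W = 0.09756 / 745.69987 = 0.00013083012 horsepower ≈ 0.0001308 horsepower (4 s.f.).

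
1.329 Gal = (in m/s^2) 0.01329. Check: 1 Gal = 0.01 m/s^2, so 1.329 Gal = 1.329 * 0.01 = 0.01329 m/s^2. Result: 0.01329 m/s^2.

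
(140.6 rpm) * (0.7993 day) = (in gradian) 1 rpm = 0.10471976 rad/s, so 140.6 rpm = 140.6 * 0.10471976 = 14.723598 rad/s. 1 day = 86400 s, so 0.7993 day = 0.7993 * 86400 = 69059.52 s. Combine: 14.723598 rad/s * 69059.52 s = 1016804.6 rad. 1 gradian = 0.015707963 rad, so 1016804.6 rad = 1016804.6 / 0.015707963 = 64731790 gradian ≈ 6.473e+07 gradian (4 s.f.). Final answer: 6.473e+07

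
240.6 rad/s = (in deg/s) 1.379e+04. Check: 1 deg/s = 0.017453293 rad/s, so 240.6 rad/s = 240.6 / 0.017453293 = 13785.365 deg/s ≈ 1.379e+04 deg/s (4 s.f.).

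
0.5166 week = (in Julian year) 1 week = 604800 s, so 0.5166 week = 0.5166 * 604800 = 312439.68 s. 1 Julian year = 31557600 s, so 312439.68 s = 312439.68 / 31557600 = 0.009900616 Julian year ≈ 0.009901 Julian year (4 s.f.). Final answer: 0.009901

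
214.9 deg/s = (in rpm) 1 deg/s = 0.017453293 rad/s, so 214.9 deg/s = 214.9 * 0.017453293 = 3.7507126 rad/s. 1 rpm = 0.10471976 rad/s, so 3.7507126 rad/s = 3.7507126 / 0.10471976 = 35.816667 rpm ≈ 35.82 rpm (4 s.f.). Final answer: 35.82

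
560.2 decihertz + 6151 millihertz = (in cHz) 6217. Check: 1 decihertz = 0.1 Hz, so 560.2 decihertz = 560.2 * 0.1 = 56.02 Hz. 1 millihertz = 0.001 Hz, so 6151 millihertz = 6151 * 0.001 = 6.151 Hz. Sum: 56.02 + 6.151 = 62.171 Hz. 1 cHz = 0.01 Hz, so 62.171 Hz = 62.171 / 0.01 = 6217.1 cHz ≈ 6217 cHz (4 s.f.).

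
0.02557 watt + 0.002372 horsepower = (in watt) 0.02557 watt = 0.02557 W. 1 horsepower = 745.69987 W, so 0.002372 horsepower = 0.002372 * 745.69987 = 1.7688001 W. Sum: 0.02557 + 1.7688001 = 1.7943701 W. 1.7943701 W = 1.7943701 watt ≈ 1.794 watt (4 s.f.). Final answer: 1.794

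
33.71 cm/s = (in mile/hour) 1 cm/s = 0.01 m/s, so 33.71 cm/s = 33.71 * 0.01 = 0.3371 m/s. 1 mile/hour = 0.44704 m/s, so 0.3371 m/s = 0.3371 / 0.44704 = 0.75407122 mile/hour ≈ 0.7541 mile/hour (4 s.f.). Final answer: 0.7541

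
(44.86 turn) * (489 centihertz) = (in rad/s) 1 turn = 6.2831853 rad, so 44.86 turn = 44.86 * 6.2831853 = 281.86369 rad. 1 centihertz = 0.01 Hz, so 489 centihertz = 489 * 0.01 = 4.89 Hz. Combine: 281.86369 rad * 4.89 Hz = 1378.3135 rad/s. Result: 1378.3135 rad/s ≈ 1378 rad/s (4 s.f.). Final answer: 1378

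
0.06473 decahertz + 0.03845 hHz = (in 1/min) 1 decahertz = 10 Hz, so 0.06473 decahertz = 0.06473 * 10 = 0.6473 Hz. 1 hHz = 100 Hz, so 0.03845 hHz = 0.03845 * 100 = 3.845 Hz. Sum: 0.6473 + 3.845 = 4.4923 Hz. 1 1/min = 0.016666667 Hz, so 4.4923 Hz = 4.4923 / 0.016666667 = 269.538 1/min ≈ 269.5 1/min (4 s.f.). Final answer: 269.5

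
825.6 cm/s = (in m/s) 8.256. Check: 1 cm/s = 0.01 m/s, so 825.6 cm/s = 825.6 * 0.01 = 8.256 m/s. Result: 8.256 m/s.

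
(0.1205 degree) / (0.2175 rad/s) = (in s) 0.00967. Check: 1 degree = 0.017453293 rad, so 0.1205 degree = 0.1205 * 0.017453293 = 0.0021031217 rad. 0.2175 rad/s is already in rad/s. Combine: 0.0021031217 rad / 0.2175 rad/s = 0.0096695253 s. Result: 0.0096695253 s ≈ 0.00967 s (4 s.f.).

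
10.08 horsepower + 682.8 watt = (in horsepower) 1 horsepower = 745.69987 W, so 10.08 horsepower = 10.08 * 745.69987 = 7516.6547 W. 682.8 watt = 682.8 W. Sum: 7516.6547 + 682.8 = 8199.4547 W. 1 horsepower = 745.69987 W, so 8199.4547 W = 8199.4547 / 745.69987 = 10.99565 horsepower ≈ 11 horsepower (4 s.f.). Final answer: 11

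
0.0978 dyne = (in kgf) 1 dyne = 1e-05 N, so 0.0978 dyne = 0.0978 * 1e-05 = 9.78e-07 N. 1 kgf = 9.80665 N, so 9.78e-07 N = 9.78e-07 / 9.80665 = 9.9728246e-08 kgf ≈ 9.973e-08 kgf (4 s.f.). Final answer: 9.973e-08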